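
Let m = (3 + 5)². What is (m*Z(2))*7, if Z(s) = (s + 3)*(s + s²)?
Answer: 13440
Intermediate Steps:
m = 64 (m = 8² = 64)
Z(s) = (3 + s)*(s + s²)
(m*Z(2))*7 = (64*(2*(3 + 2² + 4*2)))*7 = (64*(2*(3 + 4 + 8)))*7 = (64*(2*15))*7 = (64*30)*7 = 1920*7 = 13440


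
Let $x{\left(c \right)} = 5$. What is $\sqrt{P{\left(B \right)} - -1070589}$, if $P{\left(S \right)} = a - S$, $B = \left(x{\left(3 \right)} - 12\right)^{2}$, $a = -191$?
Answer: $\sqrt{1070349} \approx 1034.6$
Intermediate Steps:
$B = 49$ ($B = \left(5 - 12\right)^{2} = \left(-7\right)^{2} = 49$)
$P{\left(S \right)} = -191 - S$
$\sqrt{P{\left(B \right)} - -1070589} = \sqrt{\left(-191 - 49\right) - -1070589} = \sqrt{\left(-191 - 49\right) + \left(1070620 - 31\right)} = \sqrt{-240 + 1070589} = \sqrt{1070349}$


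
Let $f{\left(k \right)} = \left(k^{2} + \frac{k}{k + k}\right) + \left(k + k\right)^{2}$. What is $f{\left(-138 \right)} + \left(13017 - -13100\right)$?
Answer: $\frac{242675}{2} \approx 1.2134 \cdot 10^{5}$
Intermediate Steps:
$f{\left(k \right)} = \frac{1}{2} + 5 k^{2}$ ($f{\left(k \right)} = \left(k^{2} + \frac{k}{2 k}\right) + \left(2 k\right)^{2} = \left(k^{2} + \frac{1}{2 k} k\right) + 4 k^{2} = \left(k^{2} + \frac{1}{2}\right) + 4 k^{2} = \left(\frac{1}{2} + k^{2}\right) + 4 k^{2} = \frac{1}{2} + 5 k^{2}$)
$f{\left(-138 \right)} + \left(13017 - -13100\right) = \left(\frac{1}{2} + 5 \left(-138\right)^{2}\right) + \left(13017 - -13100\right) = \left(\frac{1}{2} + 5 \cdot 19044\right) + \left(13017 + 13100\right) = \left(\frac{1}{2} + 95220\right) + 26117 = \frac{190441}{2} + 26117 = \frac{242675}{2}$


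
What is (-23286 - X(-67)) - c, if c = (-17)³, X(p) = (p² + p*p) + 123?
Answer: -27474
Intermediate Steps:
X(p) = 123 + 2*p² (X(p) = (p² + p²) + 123 = 2*p² + 123 = 123 + 2*p²)
c = -4913
(-23286 - X(-67)) - c = (-23286 - (123 + 2*(-67)²)) - 1*(-4913) = (-23286 - (123 + 2*4489)) + 4913 = (-23286 - (123 + 8978)) + 4913 = (-23286 - 1*9101) + 4913 = (-23286 - 9101) + 4913 = -32387 + 4913 = -27474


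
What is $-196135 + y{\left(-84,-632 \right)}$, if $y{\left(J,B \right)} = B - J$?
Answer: $-196683$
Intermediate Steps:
$-196135 + y{\left(-84,-632 \right)} = -196135 - 548 = -196683$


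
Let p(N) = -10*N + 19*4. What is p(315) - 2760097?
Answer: -2763171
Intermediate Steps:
p(N) = 76 - 10*N (p(N) = -10*N + 76 = 76 - 10*N)
p(315) - 2760097 = (76 - 10*315) - 2760097 = (76 - 3150) - 2760097 = -3074 - 2760097 = -2763171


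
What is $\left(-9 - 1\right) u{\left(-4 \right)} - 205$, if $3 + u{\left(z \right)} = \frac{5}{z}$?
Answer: $- \frac{325}{2} \approx -162.5$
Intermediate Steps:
$u{\left(z \right)} = -3 + \frac{5}{z}$
$\left(-9 - 1\right) u{\left(-4 \right)} - 205 = \left(-9 - 1\right) \left(-3 + \frac{5}{-4}\right) - 205 = - 10 \left(-3 + 5 \left(- \frac{1}{4}\right)\right) - 205 = - 10 \left(-3 - \frac{5}{4}\right) - 205 = \left(-10\right) \left(- \frac{17}{4}\right) - 205 = \frac{85}{2} - 205 = - \frac{325}{2}$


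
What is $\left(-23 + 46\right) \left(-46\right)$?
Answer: $-1058$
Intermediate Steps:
$\left(-23 + 46\right) \left(-46\right) = 23 \left(-46\right) = -1058$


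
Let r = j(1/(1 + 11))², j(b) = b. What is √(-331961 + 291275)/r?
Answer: 144*I*√40686 ≈ 29046.0*I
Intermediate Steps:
r = 1/144 (r = (1/(1 + 11))² = (1/12)² = 1/144 ≈ 0.0069444)
√(-331961 + 291275)/r = √(-331961 + 291275)/(1/144) = √(-40686)*144 = (I*√40686)*144 = 144*I*√40686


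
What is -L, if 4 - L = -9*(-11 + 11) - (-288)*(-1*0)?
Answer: -4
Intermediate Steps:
L = 4 (L = 4 - (-9*(-11 + 11) - (-288)*(-1*0)) = 4 - (-9*0 - (-288)*0) = 4 - (0 - 1*0) = 4 - (0 + 0) = 4 - 1*0 = 4 + 0 = 4)
-L = -1*4 = -4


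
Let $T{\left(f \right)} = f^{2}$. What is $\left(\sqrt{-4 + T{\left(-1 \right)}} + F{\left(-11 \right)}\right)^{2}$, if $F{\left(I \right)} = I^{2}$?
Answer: $\left(121 + i \sqrt{3}\right)^{2} \approx 14638.0 + 419.16 i$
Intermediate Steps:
$\left(\sqrt{-4 + T{\left(-1 \right)}} + F{\left(-11 \right)}\right)^{2} = \left(\sqrt{-4 + \left(-1\right)^{2}} + \left(-11\right)^{2}\right)^{2} = \left(\sqrt{-4 + 1} + 121\right)^{2} = \left(\sqrt{-3} + 121\right)^{2} = \left(i \sqrt{3} + 121\right)^{2} = \left(121 + i \sqrt{3}\right)^{2}$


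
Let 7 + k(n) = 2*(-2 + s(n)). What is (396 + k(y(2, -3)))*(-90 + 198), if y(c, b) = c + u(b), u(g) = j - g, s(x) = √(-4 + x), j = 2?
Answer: 41580 + 216*√3 ≈ 41954.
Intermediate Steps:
u(g) = 2 - g
y(c, b) = 2 + c - b (y(c, b) = c + (2 - b) = 2 + c - b)
k(n) = -11 + 2*√(-4 + n) (k(n) = -7 + 2*(-2 + √(-4 + n)) = -7 + (-4 + 2*√(-4 + n)) = -11 + 2*√(-4 + n))
(396 + k(y(2, -3)))*(-90 + 198) = (396 + (-11 + 2*√(-4 + (2 + 2 - 1*(-3)))))*(-90 + 198) = (396 + (-11 + 2*√(-4 + (2 + 2 + 3))))*108 = (396 + (-11 + 2*√(-4 + 7)))*108 = (396 + (-11 + 2*√3))*108 = (385 + 2*√3)*108 = 41580 + 216*√3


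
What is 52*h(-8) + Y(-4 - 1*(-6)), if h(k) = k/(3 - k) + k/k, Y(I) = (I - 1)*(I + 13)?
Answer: 321/11 ≈ 29.182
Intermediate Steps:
Y(I) = (-1 + I)*(13 + I)
h(k) = 1 + k/(3 - k) (h(k) = k/(3 - k) + 1 = 1 + k/(3 - k))
52*h(-8) + Y(-4 - 1*(-6)) = 52*(-3/(-3 - 8)) + (-13 + (-4 - 1*(-6))² + 12*(-4 - 1*(-6))) = 52*(-3/(-11)) + (-13 + (-4 + 6)² + 12*(-4 + 6)) = 52*(-3*(-1/11)) + (-13 + 2² + 12*2) = 52*(3/11) + (-13 + 4 + 24) = 156/11 + 15 = 321/11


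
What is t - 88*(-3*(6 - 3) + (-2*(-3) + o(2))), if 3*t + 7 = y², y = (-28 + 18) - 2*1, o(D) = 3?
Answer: 137/3 ≈ 45.667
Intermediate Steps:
y = -12 (y = -10 - 2 = -12)
t = 137/3 (t = -7/3 + (⅓)*(-12)² = -7/3 + (⅓)*144 = -7/3 + 48 = 137/3 ≈ 45.667)
t - 88*(-3*(6 - 3) + (-2*(-3) + o(2))) = 137/3 - 88*(-3*(6 - 3) + (-2*(-3) + 3)) = 137/3 - 88*(-3*3 + (6 + 3)) = 137/3 - 88*(-9 + 9) = 137/3 - 88*0 = 137/3 - 1*0 = 137/3 + 0 = 137/3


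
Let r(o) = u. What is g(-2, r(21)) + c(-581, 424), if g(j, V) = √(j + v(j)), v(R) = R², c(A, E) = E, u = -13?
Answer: 424 + √2 ≈ 425.41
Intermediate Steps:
r(o) = -13
g(j, V) = √(j + j²)
g(-2, r(21)) + c(-581, 424) = √(-2*(1 - 2)) + 424 = √(-2*(-1)) + 424 = √2 + 424 = 424 + √2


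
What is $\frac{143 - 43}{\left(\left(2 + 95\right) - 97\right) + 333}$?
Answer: $\frac{100}{333} \approx 0.3003$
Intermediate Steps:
$\frac{143 - 43}{\left(\left(2 + 95\right) - 97\right) + 333} = \frac{100}{\left(97 - 97\right) + 333} = \frac{100}{0 + 333} = \frac{100}{333}$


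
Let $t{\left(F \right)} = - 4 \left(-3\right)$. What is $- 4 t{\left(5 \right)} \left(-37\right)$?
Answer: $1776$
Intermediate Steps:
$t{\left(F \right)} = 12$ ($t{\left(F \right)} = \left(-1\right) \left(-12\right) = 12$)
$- 4 t{\left(5 \right)} \left(-37\right) = \left(-4\right) 12 \left(-37\right) = \left(-48\right) \left(-37\right) = 1776$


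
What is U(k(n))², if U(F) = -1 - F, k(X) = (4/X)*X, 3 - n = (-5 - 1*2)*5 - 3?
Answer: 25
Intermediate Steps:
n = 41 (n = 3 - ((-5 - 1*2)*5 - 3) = 3 - ((-5 - 2)*5 - 3) = 3 - (-7*5 - 3) = 3 - (-35 - 3) = 3 - 1*(-38) = 3 + 38 = 41)
k(X) = 4
U(k(n))² = (-1 - 1*4)² = (-1 - 4)² = (-5)² = 25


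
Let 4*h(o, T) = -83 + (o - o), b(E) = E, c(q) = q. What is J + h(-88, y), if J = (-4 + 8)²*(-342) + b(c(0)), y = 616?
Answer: -21971/4 ≈ -5492.8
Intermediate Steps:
h(o, T) = -83/4 (h(o, T) = (-83 + (o - o))/4 = (-83 + 0)/4 = (¼)*(-83) = -83/4)
J = -5472 (J = (-4 + 8)²*(-342) + 0 = 4²*(-342) + 0 = 16*(-342) + 0 = -5472 + 0 = -5472)
J + h(-88, y) = -5472 - 83/4 = -21971/4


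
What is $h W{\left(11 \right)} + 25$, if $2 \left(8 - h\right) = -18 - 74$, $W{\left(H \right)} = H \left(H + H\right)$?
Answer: $13093$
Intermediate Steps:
$W{\left(H \right)} = 2 H^{2}$ ($W{\left(H \right)} = H 2 H = 2 H^{2}$)
$h = 54$ ($h = 8 - \frac{-18 - 74}{2} = 8 - -46 = 8 + 46 = 54$)
$h W{\left(11 \right)} + 25 = 54 \cdot 2 \cdot 11^{2} + 25 = 54 \cdot 2 \cdot 121 + 25 = 54 \cdot 242 + 25 = 13068 + 25 = 13093$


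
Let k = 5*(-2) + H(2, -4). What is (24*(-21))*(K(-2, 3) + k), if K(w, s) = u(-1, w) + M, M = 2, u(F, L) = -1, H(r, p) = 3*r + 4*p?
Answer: 9576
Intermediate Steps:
k = -20 (k = 5*(-2) + (3*2 + 4*(-4)) = -10 + (6 - 16) = -10 - 10 = -20)
K(w, s) = 1 (K(w, s) = -1 + 2 = 1)
(24*(-21))*(K(-2, 3) + k) = (24*(-21))*(1 - 20) = -504*(-19) = 9576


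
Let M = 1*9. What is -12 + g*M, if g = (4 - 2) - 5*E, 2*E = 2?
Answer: -39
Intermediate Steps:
E = 1 (E = (½)*2 = 1)
M = 9
g = -3 (g = (4 - 2) - 5*1 = 2 - 5 = -3)
-12 + g*M = -12 - 3*9 = -12 - 27 = -39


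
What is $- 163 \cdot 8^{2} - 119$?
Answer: $-10551$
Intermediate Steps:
$- 163 \cdot 8^{2} - 119 = \left(-163\right) 64 - 119 = -10432 - 119 = -10551$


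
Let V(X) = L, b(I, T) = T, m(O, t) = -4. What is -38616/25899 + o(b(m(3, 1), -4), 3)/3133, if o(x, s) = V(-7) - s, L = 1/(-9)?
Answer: -363193508/243424701 ≈ -1.4920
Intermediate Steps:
L = -⅑ ≈ -0.11111
V(X) = -⅑
o(x, s) = -⅑ - s
-38616/25899 + o(b(m(3, 1), -4), 3)/3133 = -38616/25899 + (-⅑ - 1*3)/3133 = -38616*1/25899 + (-⅑ - 3)*(1/3133) = -12872/8633 - 28/9*1/3133 = -12872/8633 - 28/28197 = -363193508/243424701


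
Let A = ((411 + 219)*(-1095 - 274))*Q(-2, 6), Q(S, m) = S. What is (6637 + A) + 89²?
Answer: 1739498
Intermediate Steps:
A = 1724940 (A = ((411 + 219)*(-1095 - 274))*(-2) = (630*(-1369))*(-2) = -862470*(-2) = 1724940)
(6637 + A) + 89² = (6637 + 1724940) + 89² = 1731577 + 7921 = 1739498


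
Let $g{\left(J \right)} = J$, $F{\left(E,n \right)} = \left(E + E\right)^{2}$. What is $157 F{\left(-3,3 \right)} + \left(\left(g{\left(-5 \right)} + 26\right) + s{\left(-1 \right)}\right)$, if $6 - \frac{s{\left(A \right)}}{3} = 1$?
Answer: $5688$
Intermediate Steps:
$s{\left(A \right)} = 15$ ($s{\left(A \right)} = 18 - 3 = 15$)
$F{\left(E,n \right)} = 4 E^{2}$ ($F{\left(E,n \right)} = \left(2 E\right)^{2} = 4 E^{2}$)
$157 F{\left(-3,3 \right)} + \left(\left(g{\left(-5 \right)} + 26\right) + s{\left(-1 \right)}\right) = 157 \cdot 4 \left(-3\right)^{2} + \left(\left(-5 + 26\right) + 15\right) = 157 \cdot 4 \cdot 9 + \left(21 + 15\right) = 157 \cdot 36 + 36 = 5652 + 36 = 5688$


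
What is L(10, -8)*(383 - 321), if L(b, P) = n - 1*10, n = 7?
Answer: -186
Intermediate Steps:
L(b, P) = -3 (L(b, P) = 7 - 1*10 = 7 - 10 = -3)
L(10, -8)*(383 - 321) = -3*(383 - 321) = -3*62 = -186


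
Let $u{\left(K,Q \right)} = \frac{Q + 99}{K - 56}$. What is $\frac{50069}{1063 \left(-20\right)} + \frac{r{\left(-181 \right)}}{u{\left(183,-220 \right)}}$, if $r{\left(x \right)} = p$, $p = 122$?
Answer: $- \frac{335460789}{2572460} \approx -130.4$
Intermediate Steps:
$u{\left(K,Q \right)} = \frac{99 + Q}{-56 + K}$
$r{\left(x \right)} = 122$
$\frac{50069}{1063 \left(-20\right)} + \frac{r{\left(-181 \right)}}{u{\left(183,-220 \right)}} = \frac{50069}{1063 \left(-20\right)} + \frac{122}{\frac{1}{-56 + 183} \left(99 - 220\right)} = \frac{50069}{-21260} + \frac{122}{\frac{1}{127} \left(-121\right)} = 50069 \left(- \frac{1}{21260}\right) + \frac{122}{\frac{1}{127} \left(-121\right)} = - \frac{50069}{21260} + \frac{122}{- \frac{121}{127}} = - \frac{50069}{21260} + 122 \left(- \frac{127}{121}\right) = - \frac{50069}{21260} - \frac{15494}{121} = - \frac{335460789}{2572460}$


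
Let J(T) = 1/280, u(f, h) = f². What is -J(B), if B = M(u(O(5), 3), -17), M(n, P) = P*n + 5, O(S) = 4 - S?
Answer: -1/280 ≈ -0.0035714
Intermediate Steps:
M(n, P) = 5 + P*n
B = -12 (B = 5 - 17*(4 - 1*5)² = 5 - 17*(4 - 5)² = 5 - 17*(-1)² = 5 - 17*1 = 5 - 17 = -12)
J(T) = 1/280
-J(B) = -1*1/280 = -1/280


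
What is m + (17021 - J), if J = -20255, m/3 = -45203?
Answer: -98333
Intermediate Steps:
m = -135609 (m = 3*(-45203) = -135609)
m + (17021 - J) = -135609 + (17021 - 1*(-20255)) = -135609 + (17021 + 20255) = -135609 + 37276 = -98333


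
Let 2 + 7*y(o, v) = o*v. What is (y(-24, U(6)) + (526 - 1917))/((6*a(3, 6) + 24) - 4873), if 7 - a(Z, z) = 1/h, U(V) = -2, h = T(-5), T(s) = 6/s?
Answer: 9691/33614 ≈ 0.28830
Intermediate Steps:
h = -6/5 (h = 6/(-5) = 6*(-⅕) = -6/5 ≈ -1.2000)
a(Z, z) = 47/6 (a(Z, z) = 7 - 1/(-6/5) = 7 - 1*(-⅚) = 7 + ⅚ = 47/6)
y(o, v) = -2/7 + o*v/7 (y(o, v) = -2/7 + (o*v)/7 = -2/7 + o*v/7)
(y(-24, U(6)) + (526 - 1917))/((6*a(3, 6) + 24) - 4873) = ((-2/7 + (⅐)*(-24)*(-2)) + (526 - 1917))/((6*(47/6) + 24) - 4873) = ((-2/7 + 48/7) - 1391)/((47 + 24) - 4873) = (46/7 - 1391)/(71 - 4873) = -9691/7/(-4802) = -9691/7*(-1/4802) = 9691/33614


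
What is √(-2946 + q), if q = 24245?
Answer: 19*√59 ≈ 145.94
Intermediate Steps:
√(-2946 + q) = √(-2946 + 24245) = √21299 = 19*√59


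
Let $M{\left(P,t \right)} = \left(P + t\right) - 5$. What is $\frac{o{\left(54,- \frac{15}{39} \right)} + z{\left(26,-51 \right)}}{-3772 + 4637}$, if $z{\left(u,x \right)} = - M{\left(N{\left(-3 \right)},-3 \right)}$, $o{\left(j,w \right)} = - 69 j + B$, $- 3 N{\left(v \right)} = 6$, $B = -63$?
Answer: $- \frac{3779}{865} \approx -4.3688$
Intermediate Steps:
$N{\left(v \right)} = -2$ ($N{\left(v \right)} = \left(- \frac{1}{3}\right) 6 = -2$)
$M{\left(P,t \right)} = -5 + P + t$
$o{\left(j,w \right)} = -63 - 69 j$ ($o{\left(j,w \right)} = - 69 j - 63 = -63 - 69 j$)
$z{\left(u,x \right)} = 10$ ($z{\left(u,x \right)} = - (-5 - 2 - 3) = \left(-1\right) \left(-10\right) = 10$)
$\frac{o{\left(54,- \frac{15}{39} \right)} + z{\left(26,-51 \right)}}{-3772 + 4637} = \frac{\left(-63 - 3726\right) + 10}{-3772 + 4637} = \frac{\left(-63 - 3726\right) + 10}{865} = \left(-3789 + 10\right) \frac{1}{865} = \left(-3779\right) \frac{1}{865} = - \frac{3779}{865}$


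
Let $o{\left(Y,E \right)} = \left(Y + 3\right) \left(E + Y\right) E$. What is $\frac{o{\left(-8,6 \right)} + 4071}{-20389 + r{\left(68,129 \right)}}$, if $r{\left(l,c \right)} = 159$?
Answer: $- \frac{243}{1190} \approx -0.2042$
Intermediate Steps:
$o{\left(Y,E \right)} = E \left(3 + Y\right) \left(E + Y\right)$ ($o{\left(Y,E \right)} = \left(3 + Y\right) \left(E + Y\right) E = E \left(3 + Y\right) \left(E + Y\right)$)
$\frac{o{\left(-8,6 \right)} + 4071}{-20389 + r{\left(68,129 \right)}} = \frac{6 \left(\left(-8\right)^{2} + 3 \cdot 6 + 3 \left(-8\right) + 6 \left(-8\right)\right) + 4071}{-20389 + 159} = \frac{6 \left(64 + 18 - 24 - 48\right) + 4071}{-20230} = \left(6 \cdot 10 + 4071\right) \left(- \frac{1}{20230}\right) = \left(60 + 4071\right) \left(- \frac{1}{20230}\right) = 4131 \left(- \frac{1}{20230}\right) = - \frac{243}{1190}$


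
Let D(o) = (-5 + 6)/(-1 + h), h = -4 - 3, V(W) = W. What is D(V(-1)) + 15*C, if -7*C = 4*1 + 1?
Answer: -607/56 ≈ -10.839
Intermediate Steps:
h = -7
D(o) = -1/8 (D(o) = (-5 + 6)/(-1 - 7) = 1/(-8) = 1*(-1/8) = -1/8)
C = -5/7 (C = -(4*1 + 1)/7 = -(4 + 1)/7 = -1/7*5 = -5/7 ≈ -0.71429)
D(V(-1)) + 15*C = -1/8 + 15*(-5/7) = -1/8 - 75/7 = -607/56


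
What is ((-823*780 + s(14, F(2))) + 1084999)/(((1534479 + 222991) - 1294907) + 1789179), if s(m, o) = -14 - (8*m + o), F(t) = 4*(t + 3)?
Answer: 442913/2251742 ≈ 0.19670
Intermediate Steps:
F(t) = 12 + 4*t (F(t) = 4*(3 + t) = 12 + 4*t)
s(m, o) = -14 - o - 8*m (s(m, o) = -14 - (o + 8*m) = -14 + (-o - 8*m) = -14 - o - 8*m)
((-823*780 + s(14, F(2))) + 1084999)/(((1534479 + 222991) - 1294907) + 1789179) = ((-823*780 + (-14 - (12 + 4*2) - 8*14)) + 1084999)/(((1534479 + 222991) - 1294907) + 1789179) = ((-641940 + (-14 - (12 + 8) - 112)) + 1084999)/((1757470 - 1294907) + 1789179) = ((-641940 + (-14 - 1*20 - 112)) + 1084999)/(462563 + 1789179) = ((-641940 + (-14 - 20 - 112)) + 1084999)/2251742 = ((-641940 - 146) + 1084999)*(1/2251742) = (-642086 + 1084999)*(1/2251742) = 442913*(1/2251742) = 442913/2251742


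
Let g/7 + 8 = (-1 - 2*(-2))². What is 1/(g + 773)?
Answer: 1/780 ≈ 0.0012821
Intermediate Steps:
g = 7 (g = -56 + 7*(-1 - 2*(-2))² = -56 + 7*(-1 + 4)² = -56 + 7*3² = -56 + 7*9 = -56 + 63 = 7)
1/(g + 773) = 1/(7 + 773) = 1/780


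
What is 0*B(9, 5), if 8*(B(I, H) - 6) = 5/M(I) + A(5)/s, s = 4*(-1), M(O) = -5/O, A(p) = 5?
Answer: 0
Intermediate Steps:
s = -4
B(I, H) = 187/32 - I/8 (B(I, H) = 6 + (5/((-5/I)) + 5/(-4))/8 = 6 + (5*(-I/5) + 5*(-1/4))/8 = 6 + (-I - 5/4)/8 = 6 + (-5/4 - I)/8 = 6 + (-5/32 - I/8) = 187/32 - I/8)
0*B(9, 5) = 0*(187/32 - 1/8*9) = 0*(187/32 - 9/8) = 0*(151/32) = 0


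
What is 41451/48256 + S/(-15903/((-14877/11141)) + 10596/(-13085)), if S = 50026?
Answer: 1103361023715241/218062699344256 ≈ 5.0598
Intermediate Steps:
41451/48256 + S/(-15903/((-14877/11141)) + 10596/(-13085)) = 41451/48256 + 50026/(-15903/((-14877/11141)) + 10596/(-13085)) = 41451*(1/48256) + 50026/(-15903/((-14877*1/11141)) + 10596*(-1/13085)) = 41451/48256 + 50026/(-15903/(-14877/11141) - 10596/13085) = 41451/48256 + 50026/(-15903*(-11141/14877) - 10596/13085) = 41451/48256 + 50026/(345371/29 - 10596/13085) = 41451/48256 + 50026/(4518872251/379465) = 41451/48256 + 50026*(379465/4518872251) = 41451/48256 + 18983116090/4518872251 = 1103361023715241/218062699344256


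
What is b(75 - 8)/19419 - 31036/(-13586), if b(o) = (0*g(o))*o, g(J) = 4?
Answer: 15518/6793 ≈ 2.2844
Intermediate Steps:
b(o) = 0 (b(o) = (0*4)*o = 0*o = 0)
b(75 - 8)/19419 - 31036/(-13586) = 0/19419 - 31036/(-13586) = 0*(1/19419) - 31036*(-1/13586) = 0 + 15518/6793 = 15518/6793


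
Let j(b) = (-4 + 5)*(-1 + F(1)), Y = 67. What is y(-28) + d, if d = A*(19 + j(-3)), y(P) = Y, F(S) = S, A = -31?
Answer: -522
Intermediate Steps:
y(P) = 67
j(b) = 0 (j(b) = (-4 + 5)*(-1 + 1) = 1*0 = 0)
d = -589 (d = -31*(19 + 0) = -31*19 = -589)
y(-28) + d = 67 - 589 = -522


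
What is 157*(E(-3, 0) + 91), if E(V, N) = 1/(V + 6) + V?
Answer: 41605/3 ≈ 13868.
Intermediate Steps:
E(V, N) = V + 1/(6 + V) (E(V, N) = 1/(6 + V) + V = V + 1/(6 + V))
157*(E(-3, 0) + 91) = 157*((1 + (-3)² + 6*(-3))/(6 - 3) + 91) = 157*((1 + 9 - 18)/3 + 91) = 157*((⅓)*(-8) + 91) = 157*(-8/3 + 91) = 157*(265/3) = 41605/3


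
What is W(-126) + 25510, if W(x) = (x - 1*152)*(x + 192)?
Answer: 7162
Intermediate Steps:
W(x) = (-152 + x)*(192 + x) (W(x) = (x - 152)*(192 + x) = (-152 + x)*(192 + x))
W(-126) + 25510 = (-29184 + (-126)² + 40*(-126)) + 25510 = (-29184 + 15876 - 5040) + 25510 = -18348 + 25510 = 7162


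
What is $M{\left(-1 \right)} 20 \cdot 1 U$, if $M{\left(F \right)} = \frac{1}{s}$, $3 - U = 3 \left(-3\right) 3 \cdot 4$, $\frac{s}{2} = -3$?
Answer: $-370$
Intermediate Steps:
$s = -6$ ($s = 2 \left(-3\right) = -6$)
$U = 111$ ($U = 3 - 3 \left(-3\right) 3 \cdot 4 = 3 - \left(-9\right) 3 \cdot 4 = 3 - \left(-27\right) 4 = 3 - -108 = 3 + 108 = 111$)
$M{\left(F \right)} = - \frac{1}{6}$ ($M{\left(F \right)} = \frac{1}{-6} = - \frac{1}{6}$)
$M{\left(-1 \right)} 20 \cdot 1 U = \left(- \frac{1}{6}\right) 20 \cdot 1 \cdot 111 = \left(- \frac{10}{3}\right) 111 = -370$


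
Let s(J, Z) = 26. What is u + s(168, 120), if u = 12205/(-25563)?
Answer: 652433/25563 ≈ 25.523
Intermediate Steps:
u = -12205/25563 (u = 12205*(-1/25563) = -12205/25563 ≈ -0.47745)
u + s(168, 120) = -12205/25563 + 26 = 652433/25563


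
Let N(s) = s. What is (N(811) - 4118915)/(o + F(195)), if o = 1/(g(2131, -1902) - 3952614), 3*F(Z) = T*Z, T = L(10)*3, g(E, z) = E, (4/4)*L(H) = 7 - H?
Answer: 4067124961058/577758139 ≈ 7039.5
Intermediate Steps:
L(H) = 7 - H
T = -9 (T = (7 - 1*10)*3 = (7 - 10)*3 = -3*3 = -9)
F(Z) = -3*Z (F(Z) = (-9*Z)/3 = -3*Z)
o = -1/3950483 (o = 1/(2131 - 3952614) = 1/(-3950483) = -1/3950483 ≈ -2.5313e-7)
(N(811) - 4118915)/(o + F(195)) = (811 - 4118915)/(-1/3950483 - 3*195) = -4118104/(-1/3950483 - 585) = -4118104/(-2311032556/3950483) = -4118104*(-3950483/2311032556) = 4067124961058/577758139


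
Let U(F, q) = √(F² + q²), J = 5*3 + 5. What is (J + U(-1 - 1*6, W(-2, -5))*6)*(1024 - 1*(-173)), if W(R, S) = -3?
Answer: 23940 + 7182*√58 ≈ 78637.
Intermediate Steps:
J = 20 (J = 15 + 5 = 20)
(J + U(-1 - 1*6, W(-2, -5))*6)*(1024 - 1*(-173)) = (20 + √((-1 - 1*6)² + (-3)²)*6)*(1024 - 1*(-173)) = (20 + √((-1 - 6)² + 9)*6)*(1024 + 173) = (20 + √((-7)² + 9)*6)*1197 = (20 + √(49 + 9)*6)*1197 = (20 + √58*6)*1197 = (20 + 6*√58)*1197 = 23940 + 7182*√58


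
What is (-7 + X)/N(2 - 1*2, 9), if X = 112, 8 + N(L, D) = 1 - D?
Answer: -105/16 ≈ -6.5625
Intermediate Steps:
N(L, D) = -7 - D (N(L, D) = -8 + (1 - D) = -7 - D)
(-7 + X)/N(2 - 1*2, 9) = (-7 + 112)/(-7 - 1*9) = 105/(-7 - 9) = 105/(-16) = 105*(-1/16) = -105/16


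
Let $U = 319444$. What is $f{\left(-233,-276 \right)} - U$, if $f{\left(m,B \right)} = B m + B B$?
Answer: $-178960$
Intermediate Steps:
$f{\left(m,B \right)} = B^{2} + B m$ ($f{\left(m,B \right)} = B m + B^{2} = B^{2} + B m$)
$f{\left(-233,-276 \right)} - U = - 276 \left(-276 - 233\right) - 319444 = \left(-276\right) \left(-509\right) - 319444 = 140484 - 319444 = -178960$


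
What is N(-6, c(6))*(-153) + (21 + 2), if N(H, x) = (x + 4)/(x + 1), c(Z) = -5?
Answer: -61/4 ≈ -15.250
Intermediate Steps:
N(H, x) = (4 + x)/(1 + x)
N(-6, c(6))*(-153) + (21 + 2) = ((4 - 5)/(1 - 5))*(-153) + (21 + 2) = (-1/(-4))*(-153) + 23 = -1/4*(-1)*(-153) + 23 = (1/4)*(-153) + 23 = -153/4 + 23 = -61/4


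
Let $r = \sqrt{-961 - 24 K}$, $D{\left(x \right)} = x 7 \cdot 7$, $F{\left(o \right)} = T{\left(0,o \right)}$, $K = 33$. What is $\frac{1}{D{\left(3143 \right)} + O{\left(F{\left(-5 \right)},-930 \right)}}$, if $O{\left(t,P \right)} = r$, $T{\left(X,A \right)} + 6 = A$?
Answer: $\frac{154007}{23718157802} - \frac{i \sqrt{1753}}{23718157802} \approx 6.4932 \cdot 10^{-6} - 1.7653 \cdot 10^{-9} i$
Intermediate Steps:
$T{\left(X,A \right)} = -6 + A$
$F{\left(o \right)} = -6 + o$
$D{\left(x \right)} = 49 x$ ($D{\left(x \right)} = 7 x 7 = 49 x$)
$r = i \sqrt{1753}$ ($r = \sqrt{-961 - 792} = \sqrt{-1753} = i \sqrt{1753} \approx 41.869 i$)
$O{\left(t,P \right)} = i \sqrt{1753}$
$\frac{1}{D{\left(3143 \right)} + O{\left(F{\left(-5 \right)},-930 \right)}} = \frac{1}{49 \cdot 3143 + i \sqrt{1753}} = \frac{1}{154007 + i \sqrt{1753}}$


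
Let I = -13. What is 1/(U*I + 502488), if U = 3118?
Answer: 1/461954 ≈ 2.1647e-6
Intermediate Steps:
1/(U*I + 502488) = 1/(3118*(-13) + 502488) = 1/(-40534 + 502488) = 1/461954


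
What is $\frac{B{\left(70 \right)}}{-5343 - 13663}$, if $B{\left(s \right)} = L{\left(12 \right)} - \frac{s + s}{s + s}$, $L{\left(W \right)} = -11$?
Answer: $\frac{6}{9503} \approx 0.00063138$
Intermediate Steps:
$B{\left(s \right)} = -12$ ($B{\left(s \right)} = -11 - \frac{s + s}{s + s} = -11 - \frac{2 s}{2 s} = -11 - 2 s \frac{1}{2 s} = -11 - 1 = -12$)
$\frac{B{\left(70 \right)}}{-5343 - 13663} = - \frac{12}{-5343 - 13663} = - \frac{12}{-19006} = \left(-12\right) \left(- \frac{1}{19006}\right) = \frac{6}{9503}$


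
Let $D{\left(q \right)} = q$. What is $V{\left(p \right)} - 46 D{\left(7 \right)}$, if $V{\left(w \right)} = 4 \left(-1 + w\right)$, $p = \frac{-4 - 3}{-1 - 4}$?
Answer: $- \frac{1602}{5} \approx -320.4$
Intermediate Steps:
$p = \frac{7}{5}$ ($p = - \frac{7}{-5} = \left(-7\right) \left(- \frac{1}{5}\right) = \frac{7}{5} \approx 1.4$)
$V{\left(w \right)} = -4 + 4 w$
$V{\left(p \right)} - 46 D{\left(7 \right)} = \left(-4 + 4 \cdot \frac{7}{5}\right) - 322 = \left(-4 + \frac{28}{5}\right) - 322 = \frac{8}{5} - 322 = - \frac{1602}{5}$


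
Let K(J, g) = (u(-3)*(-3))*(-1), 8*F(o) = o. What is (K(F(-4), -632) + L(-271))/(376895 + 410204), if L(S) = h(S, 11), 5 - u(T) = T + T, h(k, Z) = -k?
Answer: 304/787099 ≈ 0.00038623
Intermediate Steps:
F(o) = o/8
u(T) = 5 - 2*T (u(T) = 5 - (T + T) = 5 - 2*T)
L(S) = -S
K(J, g) = 33 (K(J, g) = ((5 - 2*(-3))*(-3))*(-1) = ((5 + 6)*(-3))*(-1) = (11*(-3))*(-1) = -33*(-1) = 33)
(K(F(-4), -632) + L(-271))/(376895 + 410204) = (33 - 1*(-271))/(376895 + 410204) = (33 + 271)/787099 = 304*(1/787099) = 304/787099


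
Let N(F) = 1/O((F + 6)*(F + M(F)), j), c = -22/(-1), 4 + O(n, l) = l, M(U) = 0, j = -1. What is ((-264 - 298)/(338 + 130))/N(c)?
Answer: 1405/234 ≈ 6.0043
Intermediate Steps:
O(n, l) = -4 + l
c = 22 (c = -22*(-1) = 22)
N(F) = -1/5 (N(F) = 1/(-4 - 1) = 1/(-5) = -1/5)
((-264 - 298)/(338 + 130))/N(c) = ((-264 - 298)/(338 + 130))/(-1/5) = -562/468*(-5) = -562*1/468*(-5) = -281/234*(-5) = 1405/234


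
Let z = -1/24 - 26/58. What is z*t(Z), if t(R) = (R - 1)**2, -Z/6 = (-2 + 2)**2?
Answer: -341/696 ≈ -0.48994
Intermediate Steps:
Z = 0 (Z = -6*(-2 + 2)**2 = -6*0**2 = -6*0 = 0)
t(R) = (-1 + R)**2
z = -341/696 (z = -1*1/24 - 26*1/58 = -1/24 - 13/29 = -341/696 ≈ -0.48994)
z*t(Z) = -341*(-1 + 0)**2/696 = -341/696*(-1)**2 = -341/696*1 = -341/696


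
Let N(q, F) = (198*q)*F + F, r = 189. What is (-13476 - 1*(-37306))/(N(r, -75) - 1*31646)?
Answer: -23830/2838371 ≈ -0.0083957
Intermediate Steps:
N(q, F) = F + 198*F*q (N(q, F) = 198*F*q + F = F + 198*F*q)
(-13476 - 1*(-37306))/(N(r, -75) - 1*31646) = (-13476 - 1*(-37306))/(-75*(1 + 198*189) - 1*31646) = (-13476 + 37306)/(-75*(1 + 37422) - 31646) = 23830/(-75*37423 - 31646) = 23830/(-2806725 - 31646) = 23830/(-2838371) = 23830*(-1/2838371) = -23830/2838371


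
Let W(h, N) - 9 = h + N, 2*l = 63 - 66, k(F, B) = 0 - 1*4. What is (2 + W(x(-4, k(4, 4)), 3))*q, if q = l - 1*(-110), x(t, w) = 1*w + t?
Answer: 651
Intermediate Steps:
k(F, B) = -4 (k(F, B) = 0 - 4 = -4)
l = -3/2 (l = (63 - 66)/2 = (½)*(-3) = -3/2 ≈ -1.5000)
x(t, w) = t + w (x(t, w) = w + t = t + w)
W(h, N) = 9 + N + h (W(h, N) = 9 + (h + N) = 9 + (N + h) = 9 + N + h)
q = 217/2 (q = -3/2 - 1*(-110) = -3/2 + 110 = 217/2 ≈ 108.50)
(2 + W(x(-4, k(4, 4)), 3))*q = (2 + (9 + 3 + (-4 - 4)))*(217/2) = (2 + (9 + 3 - 8))*(217/2) = (2 + 4)*(217/2) = 6*(217/2) = 651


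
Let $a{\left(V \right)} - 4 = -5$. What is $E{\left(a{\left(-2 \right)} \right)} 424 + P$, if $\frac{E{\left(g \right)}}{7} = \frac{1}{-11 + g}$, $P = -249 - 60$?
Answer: $- \frac{1669}{3} \approx -556.33$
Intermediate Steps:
$a{\left(V \right)} = -1$ ($a{\left(V \right)} = 4 - 5 = -1$)
$P = -309$ ($P = -249 - 60 = -309$)
$E{\left(g \right)} = \frac{7}{-11 + g}$
$E{\left(a{\left(-2 \right)} \right)} 424 + P = \frac{7}{-11 - 1} \cdot 424 - 309 = \frac{7}{-12} \cdot 424 - 309 = 7 \left(- \frac{1}{12}\right) 424 - 309 = \left(- \frac{7}{12}\right) 424 - 309 = - \frac{742}{3} - 309 = - \frac{1669}{3}$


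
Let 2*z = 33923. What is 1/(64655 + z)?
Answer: 2/163233 ≈ 1.2252e-5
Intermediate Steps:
z = 33923/2 (z = (1/2)*33923 = 33923/2 ≈ 16962.)
1/(64655 + z) = 1/(64655 + 33923/2) = 1/(163233/2) = 2/163233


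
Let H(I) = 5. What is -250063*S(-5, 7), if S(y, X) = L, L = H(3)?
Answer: -1250315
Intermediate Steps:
L = 5
S(y, X) = 5
-250063*S(-5, 7) = -250063*5 = -1250315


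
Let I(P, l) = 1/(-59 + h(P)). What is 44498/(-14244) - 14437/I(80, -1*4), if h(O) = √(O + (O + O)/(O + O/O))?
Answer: 6066376277/7122 - 57748*√415/9 ≈ 7.2107e+5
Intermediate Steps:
h(O) = √(O + 2*O/(1 + O)) (h(O) = √(O + (2*O)/(O + 1)) = √(O + (2*O)/(1 + O)) = √(O + 2*O/(1 + O)))
I(P, l) = 1/(-59 + √(P*(3 + P)/(1 + P)))
44498/(-14244) - 14437/I(80, -1*4) = 44498/(-14244) - (-851783 + 14437*(4*√5*√(3 + 80)/√(1 + 80))) = 44498*(-1/14244) - (-851783 + 14437*(4*√415/9)) = -22249/7122 - (-851783 + 14437*(4*√415/9)) = -22249/7122 - (-851783 + 57748*√415/9) = -22249/7122 - 14437*(-59 + 4*√415/9) = -22249/7122 + (851783 - 57748*√415/9) = 6066376277/7122 - 57748*√415/9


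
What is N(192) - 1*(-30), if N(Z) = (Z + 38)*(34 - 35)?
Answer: -200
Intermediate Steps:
N(Z) = -38 - Z (N(Z) = (38 + Z)*(-1) = -38 - Z)
N(192) - 1*(-30) = (-38 - 1*192) - 1*(-30) = (-38 - 192) + 30 = -230 + 30 = -200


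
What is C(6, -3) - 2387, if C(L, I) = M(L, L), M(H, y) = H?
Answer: -2381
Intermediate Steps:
C(L, I) = L
C(6, -3) - 2387 = 6 - 2387 = -2381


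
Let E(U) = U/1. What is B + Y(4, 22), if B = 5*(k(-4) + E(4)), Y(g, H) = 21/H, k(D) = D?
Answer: 21/22 ≈ 0.95455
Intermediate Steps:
E(U) = U (E(U) = U*1 = U)
B = 0 (B = 5*(-4 + 4) = 5*0 = 0)
B + Y(4, 22) = 0 + 21/22 = 21/22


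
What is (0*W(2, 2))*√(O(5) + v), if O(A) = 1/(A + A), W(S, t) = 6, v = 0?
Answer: 0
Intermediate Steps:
O(A) = 1/(2*A)
(0*W(2, 2))*√(O(5) + v) = (0*6)*√((½)/5 + 0) = 0*√((½)*(⅕) + 0) = 0*√(⅒ + 0) = 0*√(⅒) = 0*(√10/10) = 0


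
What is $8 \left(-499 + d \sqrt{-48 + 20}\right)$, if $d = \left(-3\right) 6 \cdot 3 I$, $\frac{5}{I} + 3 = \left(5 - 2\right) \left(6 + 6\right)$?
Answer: $-3992 - \frac{1440 i \sqrt{7}}{11} \approx -3992.0 - 346.35 i$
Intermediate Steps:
$I = \frac{5}{33}$ ($I = \frac{5}{-3 + \left(5 - 2\right) \left(6 + 6\right)} = \frac{5}{-3 + 3 \cdot 12} = \frac{5}{-3 + 36} = \frac{5}{33} \approx 0.15152$)
$d = - \frac{90}{11}$ ($d = \left(-3\right) 6 \cdot 3 \cdot \frac{5}{33} = \left(-18\right) 3 \cdot \frac{5}{33} = \left(-54\right) \frac{5}{33} = - \frac{90}{11} \approx -8.1818$)
$8 \left(-499 + d \sqrt{-48 + 20}\right) = 8 \left(-499 - \frac{90 \sqrt{-48 + 20}}{11}\right) = 8 \left(-499 - \frac{90 \sqrt{-28}}{11}\right) = 8 \left(-499 - \frac{90 \cdot 2 i \sqrt{7}}{11}\right) = 8 \left(-499 - \frac{180 i \sqrt{7}}{11}\right) = -3992 - \frac{1440 i \sqrt{7}}{11}$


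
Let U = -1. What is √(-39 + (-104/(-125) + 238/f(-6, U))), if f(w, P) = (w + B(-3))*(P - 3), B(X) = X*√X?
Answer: √30*√((-42377 - 28626*I*√3)/(2 + I*√3))/150 ≈ 0.42919 - 5.7171*I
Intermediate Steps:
B(X) = X^(3/2)
f(w, P) = (-3 + P)*(w - 3*I*√3) (f(w, P) = (w + (-3)^(3/2))*(P - 3) = (w - 3*I*√3)*(-3 + P) = (-3 + P)*(w - 3*I*√3))
√(-39 + (-104/(-125) + 238/f(-6, U))) = √(-39 + (-104/(-125) + 238/(-3*(-6) - 1*(-6) + 9*I*√3 - 3*I*(-1)*√3))) = √(-39 + (-104*(-1/125) + 238/(18 + 6 + 9*I*√3 + 3*I*√3))) = √(-39 + (104/125 + 238/(24 + 12*I*√3))) = √(-4771/125 + 238/(24 + 12*I*√3))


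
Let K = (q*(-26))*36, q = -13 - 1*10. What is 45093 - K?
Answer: 23565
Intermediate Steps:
q = -23 (q = -13 - 10 = -23)
K = 21528 (K = -23*(-26)*36 = 598*36 = 21528)
45093 - K = 45093 - 1*21528 = 45093 - 21528 = 23565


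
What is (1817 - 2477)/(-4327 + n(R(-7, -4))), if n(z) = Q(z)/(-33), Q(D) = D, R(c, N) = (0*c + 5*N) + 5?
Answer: 605/3966 ≈ 0.15255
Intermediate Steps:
R(c, N) = 5 + 5*N (R(c, N) = (0 + 5*N) + 5 = 5*N + 5 = 5 + 5*N)
n(z) = -z/33 (n(z) = z/(-33) = z*(-1/33) = -z/33)
(1817 - 2477)/(-4327 + n(R(-7, -4))) = (1817 - 2477)/(-4327 - (5 + 5*(-4))/33) = -660/(-4327 - (5 - 20)/33) = -660/(-4327 - 1/33*(-15)) = -660/(-4327 + 5/11) = -660/(-47592/11) = -660*(-11/47592) = 605/3966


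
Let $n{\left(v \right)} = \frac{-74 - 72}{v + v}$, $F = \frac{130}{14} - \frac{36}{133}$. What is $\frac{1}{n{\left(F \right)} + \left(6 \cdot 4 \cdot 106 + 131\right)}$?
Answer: $\frac{1199}{3197616} \approx 0.00037497$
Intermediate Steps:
$F = \frac{1199}{133}$ ($F = 130 \cdot \frac{1}{14} - \frac{36}{133} = \frac{65}{7} - \frac{36}{133} = \frac{1199}{133} \approx 9.015$)
$n{\left(v \right)} = - \frac{73}{v}$ ($n{\left(v \right)} = - \frac{146}{2 v} = - 146 \frac{1}{2 v} = - \frac{73}{v}$)
$\frac{1}{n{\left(F \right)} + \left(6 \cdot 4 \cdot 106 + 131\right)} = \frac{1}{- \frac{73}{\frac{1199}{133}} + \left(6 \cdot 4 \cdot 106 + 131\right)} = \frac{1}{\left(-73\right) \frac{133}{1199} + \left(24 \cdot 106 + 131\right)} = \frac{1}{- \frac{9709}{1199} + \left(2544 + 131\right)} = \frac{1}{- \frac{9709}{1199} + 2675} = \frac{1}{\frac{3197616}{1199}} = \frac{1199}{3197616}$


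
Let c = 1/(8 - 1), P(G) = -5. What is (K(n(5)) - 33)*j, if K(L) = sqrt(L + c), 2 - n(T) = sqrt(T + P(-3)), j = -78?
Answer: 2574 - 78*sqrt(105)/7 ≈ 2459.8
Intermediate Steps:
c = 1/7 ≈ 0.14286
n(T) = 2 - sqrt(-5 + T) (n(T) = 2 - sqrt(T - 5) = 2 - sqrt(-5 + T))
K(L) = sqrt(1/7 + L) (K(L) = sqrt(L + 1/7) = sqrt(1/7 + L))
(K(n(5)) - 33)*j = (sqrt(7 + 49*(2 - sqrt(-5 + 5)))/7 - 33)*(-78) = (sqrt(7 + 49*(2 - sqrt(0)))/7 - 33)*(-78) = (sqrt(7 + 49*(2 - 1*0))/7 - 33)*(-78) = (sqrt(7 + 49*(2 + 0))/7 - 33)*(-78) = (sqrt(7 + 49*2)/7 - 33)*(-78) = (sqrt(7 + 98)/7 - 33)*(-78) = (sqrt(105)/7 - 33)*(-78) = (-33 + sqrt(105)/7)*(-78) = 2574 - 78*sqrt(105)/7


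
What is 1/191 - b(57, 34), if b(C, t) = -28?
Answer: 5349/191 ≈ 28.005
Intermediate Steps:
1/191 - b(57, 34) = 1/191 - 1*(-28) = 1/191 + 28 = 5349/191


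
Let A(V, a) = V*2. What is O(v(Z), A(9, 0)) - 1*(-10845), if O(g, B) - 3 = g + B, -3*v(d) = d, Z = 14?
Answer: 32584/3 ≈ 10861.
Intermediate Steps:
A(V, a) = 2*V
v(d) = -d/3
O(g, B) = 3 + B + g (O(g, B) = 3 + (g + B) = 3 + (B + g) = 3 + B + g)
O(v(Z), A(9, 0)) - 1*(-10845) = (3 + 2*9 - ⅓*14) - 1*(-10845) = (3 + 18 - 14/3) + 10845 = 49/3 + 10845 = 32584/3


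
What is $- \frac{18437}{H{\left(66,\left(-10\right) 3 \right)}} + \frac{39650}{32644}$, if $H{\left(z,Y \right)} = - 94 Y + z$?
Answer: $- \frac{60928441}{11776323} \approx -5.1738$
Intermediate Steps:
$H{\left(z,Y \right)} = z - 94 Y$
$- \frac{18437}{H{\left(66,\left(-10\right) 3 \right)}} + \frac{39650}{32644} = - \frac{18437}{66 - 94 \left(\left(-10\right) 3\right)} + \frac{39650}{32644} = - \frac{18437}{66 - -2820} + 39650 \cdot \frac{1}{32644} = - \frac{18437}{66 + 2820} + \frac{19825}{16322} = - \frac{18437}{2886} + \frac{19825}{16322} = - \frac{60928441}{11776323}$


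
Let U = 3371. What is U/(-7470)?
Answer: -3371/7470 ≈ -0.45127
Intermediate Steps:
U/(-7470) = 3371/(-7470) = 3371*(-1/7470) = -3371/7470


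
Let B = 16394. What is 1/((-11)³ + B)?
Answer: 1/15063 ≈ 6.6388e-5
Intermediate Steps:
1/((-11)³ + B) = 1/((-11)³ + 16394) = 1/(-1331 + 16394) = 1/15063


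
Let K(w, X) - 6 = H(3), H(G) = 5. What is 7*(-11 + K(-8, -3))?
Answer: 0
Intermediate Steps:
K(w, X) = 11 (K(w, X) = 6 + 5 = 11)
7*(-11 + K(-8, -3)) = 7*(-11 + 11) = 7*0 = 0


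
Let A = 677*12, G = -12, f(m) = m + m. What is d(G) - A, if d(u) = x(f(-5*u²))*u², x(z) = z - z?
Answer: -8124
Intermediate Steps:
f(m) = 2*m
x(z) = 0
A = 8124
d(u) = 0 (d(u) = 0*u² = 0)
d(G) - A = 0 - 1*8124 = 0 - 8124 = -8124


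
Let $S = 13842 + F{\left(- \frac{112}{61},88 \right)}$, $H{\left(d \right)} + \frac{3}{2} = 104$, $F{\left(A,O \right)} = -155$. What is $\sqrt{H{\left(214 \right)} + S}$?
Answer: $\frac{\sqrt{55158}}{2} \approx 117.43$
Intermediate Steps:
$H{\left(d \right)} = \frac{205}{2}$ ($H{\left(d \right)} = - \frac{3}{2} + 104 = \frac{205}{2}$)
$S = 13687$ ($S = 13842 - 155 = 13687$)
$\sqrt{H{\left(214 \right)} + S} = \sqrt{\frac{205}{2} + 13687} = \sqrt{\frac{27579}{2}} = \frac{\sqrt{55158}}{2}$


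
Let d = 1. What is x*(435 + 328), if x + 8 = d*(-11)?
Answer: -14497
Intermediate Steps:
x = -19 (x = -8 + 1*(-11) = -8 - 11 = -19)
x*(435 + 328) = -19*(435 + 328) = -19*763 = -14497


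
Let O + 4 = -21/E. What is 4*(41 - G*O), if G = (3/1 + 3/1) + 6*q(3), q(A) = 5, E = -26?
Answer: 8108/13 ≈ 623.69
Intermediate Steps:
O = -83/26 (O = -4 - 21/(-26) = -4 - 21*(-1/26) = -4 + 21/26 = -83/26 ≈ -3.1923)
G = 36 (G = (3/1 + 3/1) + 6*5 = (3*1 + 3*1) + 30 = (3 + 3) + 30 = 6 + 30 = 36)
4*(41 - G*O) = 4*(41 - 36*(-83)/26) = 4*(41 - 1*(-1494/13)) = 4*(41 + 1494/13) = 4*(2027/13) = 8108/13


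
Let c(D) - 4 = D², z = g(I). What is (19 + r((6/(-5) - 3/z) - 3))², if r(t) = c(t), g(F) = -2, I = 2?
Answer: 9174841/10000 ≈ 917.48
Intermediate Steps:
z = -2
c(D) = 4 + D²
r(t) = 4 + t²
(19 + r((6/(-5) - 3/z) - 3))² = (19 + (4 + ((6/(-5) - 3/(-2)) - 3)²))² = (19 + (4 + ((6*(-⅕) - 3*(-½)) - 3)²))² = (19 + (4 + ((-6/5 + 3/2) - 3)²))² = (19 + (4 + (3/10 - 3)²))² = (19 + (4 + (-27/10)²))² = (19 + (4 + 729/100))² = (19 + 1129/100)² = (3029/100)² = 9174841/10000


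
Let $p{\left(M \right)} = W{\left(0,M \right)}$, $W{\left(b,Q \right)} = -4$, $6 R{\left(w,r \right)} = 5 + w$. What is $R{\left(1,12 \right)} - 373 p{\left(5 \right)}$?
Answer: $1493$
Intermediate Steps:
$R{\left(w,r \right)} = \frac{5}{6} + \frac{w}{6}$ ($R{\left(w,r \right)} = \frac{5 + w}{6} = \frac{5}{6} + \frac{w}{6}$)
$p{\left(M \right)} = -4$
$R{\left(1,12 \right)} - 373 p{\left(5 \right)} = \left(\frac{5}{6} + \frac{1}{6} \cdot 1\right) - -1492 = \left(\frac{5}{6} + \frac{1}{6}\right) + 1492 = 1 + 1492 = 1493$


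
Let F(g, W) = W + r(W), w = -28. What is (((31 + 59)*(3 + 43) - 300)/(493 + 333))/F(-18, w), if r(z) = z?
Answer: -240/2891 ≈ -0.083016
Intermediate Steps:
F(g, W) = 2*W (F(g, W) = W + W = 2*W)
(((31 + 59)*(3 + 43) - 300)/(493 + 333))/F(-18, w) = (((31 + 59)*(3 + 43) - 300)/(493 + 333))/((2*(-28))) = ((90*46 - 300)/826)/(-56) = ((4140 - 300)*(1/826))*(-1/56) = (3840*(1/826))*(-1/56) = (1920/413)*(-1/56) = -240/2891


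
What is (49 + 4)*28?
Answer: 1484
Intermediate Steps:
(49 + 4)*28 = 53*28 = 1484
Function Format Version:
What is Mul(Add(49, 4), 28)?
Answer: 1484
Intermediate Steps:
Mul(Add(49, 4), 28) = Mul(53, 28) = 1484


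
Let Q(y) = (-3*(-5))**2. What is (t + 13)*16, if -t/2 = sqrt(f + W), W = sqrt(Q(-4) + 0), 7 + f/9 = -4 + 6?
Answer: 208 - 32*I*sqrt(30) ≈ 208.0 - 175.27*I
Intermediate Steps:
f = -45 (f = -63 + 9*(-4 + 6) = -63 + 9*2 = -63 + 18 = -45)
Q(y) = 225 (Q(y) = 15**2 = 225)
W = 15 (W = sqrt(225 + 0) = sqrt(225) = 15)
t = -2*I*sqrt(30) (t = -2*sqrt(-45 + 15) = -2*I*sqrt(30) ≈ -10.954*I)
(t + 13)*16 = (-2*I*sqrt(30) + 13)*16 = (13 - 2*I*sqrt(30))*16 = 208 - 32*I*sqrt(30)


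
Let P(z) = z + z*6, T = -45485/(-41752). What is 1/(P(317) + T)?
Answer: 41752/92693173 ≈ 0.00045043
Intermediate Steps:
T = 45485/41752 (T = -45485*(-1/41752) = 45485/41752 ≈ 1.0894)
P(z) = 7*z (P(z) = z + 6*z = 7*z)
1/(P(317) + T) = 1/(7*317 + 45485/41752) = 1/(2219 + 45485/41752) = 1/(92693173/41752) = 41752/92693173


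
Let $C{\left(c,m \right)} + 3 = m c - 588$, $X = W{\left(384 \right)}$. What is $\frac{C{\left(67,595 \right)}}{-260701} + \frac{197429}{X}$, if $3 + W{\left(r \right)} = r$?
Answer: $\frac{51454974335}{99327081} \approx 518.04$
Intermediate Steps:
$W{\left(r \right)} = -3 + r$
$X = 381$ ($X = -3 + 384 = 381$)
$C{\left(c,m \right)} = -591 + c m$ ($C{\left(c,m \right)} = -3 + \left(m c - 588\right) = -3 + \left(c m - 588\right) = -3 + \left(-588 + c m\right) = -591 + c m$)
$\frac{C{\left(67,595 \right)}}{-260701} + \frac{197429}{X} = \frac{-591 + 67 \cdot 595}{-260701} + \frac{197429}{381} = \left(-591 + 39865\right) \left(- \frac{1}{260701}\right) + 197429 \cdot \frac{1}{381} = 39274 \left(- \frac{1}{260701}\right) + \frac{197429}{381} = - \frac{39274}{260701} + \frac{197429}{381} = \frac{51454974335}{99327081}$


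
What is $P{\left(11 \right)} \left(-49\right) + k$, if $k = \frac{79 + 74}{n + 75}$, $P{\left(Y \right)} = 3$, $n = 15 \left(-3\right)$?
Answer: $- \frac{1419}{10} \approx -141.9$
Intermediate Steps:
$n = -45$
$k = \frac{51}{10}$ ($k = \frac{79 + 74}{-45 + 75} = \frac{153}{30} = 153 \cdot \frac{1}{30} = \frac{51}{10} \approx 5.1$)
$P{\left(11 \right)} \left(-49\right) + k = 3 \left(-49\right) + \frac{51}{10} = -147 + \frac{51}{10} = - \frac{1419}{10}$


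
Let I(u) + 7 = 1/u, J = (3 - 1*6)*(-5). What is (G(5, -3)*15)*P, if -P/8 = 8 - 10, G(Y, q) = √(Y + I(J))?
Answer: 16*I*√435 ≈ 333.71*I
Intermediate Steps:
J = 15 (J = (3 - 6)*(-5) = -3*(-5) = 15)
I(u) = -7 + 1/u
G(Y, q) = √(-104/15 + Y) (G(Y, q) = √(Y + (-7 + 1/15)) = √(Y - 104/15) = √(-104/15 + Y))
P = 16 (P = -8*(8 - 10) = -8*(-2) = 16)
(G(5, -3)*15)*P = ((√(-1560 + 225*5)/15)*15)*16 = ((√(-1560 + 1125)/15)*15)*16 = ((√(-435)/15)*15)*16 = (((I*√435)/15)*15)*16 = ((I*√435/15)*15)*16 = (I*√435)*16 = 16*I*√435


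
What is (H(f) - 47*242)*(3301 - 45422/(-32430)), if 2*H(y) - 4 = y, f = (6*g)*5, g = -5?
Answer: -612968832422/16215 ≈ -3.7803e+7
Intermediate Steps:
f = -150 (f = (6*(-5))*5 = -30*5 = -150)
H(y) = 2 + y/2
(H(f) - 47*242)*(3301 - 45422/(-32430)) = ((2 + (½)*(-150)) - 47*242)*(3301 - 45422/(-32430)) = ((2 - 75) - 11374)*(3301 - 45422*(-1/32430)) = (-73 - 11374)*(3301 + 22711/16215) = -11447*53548426/16215 = -612968832422/16215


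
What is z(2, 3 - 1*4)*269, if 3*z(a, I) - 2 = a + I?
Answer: 269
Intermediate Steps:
z(a, I) = ⅔ + I/3 + a/3 (z(a, I) = ⅔ + (a + I)/3 = ⅔ + (I + a)/3 = ⅔ + (I/3 + a/3) = ⅔ + I/3 + a/3)
z(2, 3 - 1*4)*269 = (⅔ + (3 - 1*4)/3 + (⅓)*2)*269 = (⅔ + (3 - 4)/3 + ⅔)*269 = (⅔ + (⅓)*(-1) + ⅔)*269 = (⅔ - ⅓ + ⅔)*269 = 1*269 = 269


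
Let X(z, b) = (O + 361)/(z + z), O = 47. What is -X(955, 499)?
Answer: -204/955 ≈ -0.21361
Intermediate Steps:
X(z, b) = 204/z (X(z, b) = (47 + 361)/(z + z) = 408/((2*z)) = 408*(1/(2*z)) = 204/z)
-X(955, 499) = -204/955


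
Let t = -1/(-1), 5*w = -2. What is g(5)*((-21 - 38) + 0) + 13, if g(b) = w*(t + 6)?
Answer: 891/5 ≈ 178.20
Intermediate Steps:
w = -⅖ (w = (⅕)*(-2) = -⅖ ≈ -0.40000)
t = 1 (t = -1*(-1) = 1)
g(b) = -14/5 (g(b) = -2*(1 + 6)/5 = -⅖*7 = -14/5)
g(5)*((-21 - 38) + 0) + 13 = -14*((-21 - 38) + 0)/5 + 13 = -14*(-59 + 0)/5 + 13 = -14/5*(-59) + 13 = 826/5 + 13 = 891/5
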